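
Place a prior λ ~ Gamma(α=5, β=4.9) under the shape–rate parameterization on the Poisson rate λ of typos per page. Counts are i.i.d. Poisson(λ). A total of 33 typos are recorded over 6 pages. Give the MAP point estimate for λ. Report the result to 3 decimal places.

λ̂_MAP = 3.394

Σxᵢ = 33, n = 6.
Posterior ∝ λ^4e^(−4.9λ) · λ^33e^(−6λ) = λ^37e^(−10.9λ), i.e. Gamma(shape=38, rate=10.9).
The mode of a Gamma(a, b) with a ≥ 1 (shape–rate) is (a−1)/b = 37/10.9 ≈ 3.394.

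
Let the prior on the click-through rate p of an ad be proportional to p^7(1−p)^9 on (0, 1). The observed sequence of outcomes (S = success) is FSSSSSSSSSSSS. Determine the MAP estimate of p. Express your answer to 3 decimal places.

The prior density ∝ p^7(1−p)^9 is the kernel of Beta(8, 10).
Data: 12 successes in 13 trials (from the sequence). The binomial likelihood contributes p^12(1−p)^1, so the posterior is Beta(8+12, 10+1) = Beta(20, 11).
For Beta(a, b) with a, b > 1 the mode is (a−1)/(a+b−2) = 19/29 ≈ 0.655.

p̂_MAP = 0.655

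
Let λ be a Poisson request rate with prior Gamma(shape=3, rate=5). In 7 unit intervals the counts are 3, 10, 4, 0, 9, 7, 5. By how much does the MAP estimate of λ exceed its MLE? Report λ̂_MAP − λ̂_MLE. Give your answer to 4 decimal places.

Σxᵢ = 38. Posterior is Gamma(41, 12); MAP = (41−1)/12 = 40/12 ≈ 3.33333.
MLE = x̄ = 38/7 ≈ 5.42857.
Difference = 40/12 − 38/7 = -44/21 ≈ -2.0952.

MAP − MLE = -2.0952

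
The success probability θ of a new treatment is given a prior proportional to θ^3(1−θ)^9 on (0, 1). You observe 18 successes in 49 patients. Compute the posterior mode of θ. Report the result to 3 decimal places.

The prior density ∝ θ^3(1−θ)^9 is the kernel of Beta(4, 10).
Data: 18 successes in 49 trials. The binomial likelihood contributes θ^18(1−θ)^31, so the posterior is Beta(4+18, 10+31) = Beta(22, 41).
For Beta(a, b) with a, b > 1 the mode is (a−1)/(a+b−2) = 21/61 ≈ 0.344.

θ̂_MAP = 0.344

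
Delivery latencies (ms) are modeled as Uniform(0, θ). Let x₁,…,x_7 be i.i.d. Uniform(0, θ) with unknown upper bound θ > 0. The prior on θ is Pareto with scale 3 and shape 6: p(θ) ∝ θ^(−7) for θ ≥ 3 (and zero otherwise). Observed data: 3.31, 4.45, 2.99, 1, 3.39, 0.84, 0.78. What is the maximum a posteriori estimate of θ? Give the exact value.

θ̂_MAP = 4.45

The Uniform(0, θ) likelihood is θ^(−n) for θ ≥ max(xᵢ), zero otherwise. Here max(xᵢ) = 4.45.
Posterior ∝ θ^(−7) · θ^(−7) = θ^(−14) on θ ≥ max(3, 4.45) = 4.45.
This density is strictly decreasing in θ, so the posterior mode lies at the lower boundary of the support.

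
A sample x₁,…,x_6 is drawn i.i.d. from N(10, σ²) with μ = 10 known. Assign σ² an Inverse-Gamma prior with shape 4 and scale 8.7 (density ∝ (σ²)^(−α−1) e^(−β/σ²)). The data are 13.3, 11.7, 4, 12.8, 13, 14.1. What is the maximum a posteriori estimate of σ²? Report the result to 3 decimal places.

Sum of squared deviations about the known mean: SS = (13.3−10)² + (11.7−10)² + (4−10)² + (12.8−10)² + (13−10)² + (14.1−10)² = 83.43.
The Normal likelihood contributes (σ²)^(−n/2) exp(−SS/(2σ²)), so the posterior is Inverse-Gamma(α + n/2, β + SS/2) = Inverse-Gamma(7, 50.415).
The mode of Inverse-Gamma(a, b) is b/(a+1) = 50.415/8 ≈ 6.302.

σ̂²_MAP = 6.302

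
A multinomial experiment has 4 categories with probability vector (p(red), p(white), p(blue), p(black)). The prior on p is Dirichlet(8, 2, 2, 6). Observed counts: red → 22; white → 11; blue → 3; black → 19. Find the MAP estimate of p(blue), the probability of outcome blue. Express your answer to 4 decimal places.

MAP estimate of p(blue) = 0.0580

The posterior is Dirichlet(αᵢ + nᵢ) = Dirichlet(30, 13, 5, 25).
For a Dirichlet(a₁,…,a_K) with all aᵢ > 1, the mode has j-th component (aⱼ − 1)/(Σaᵢ − K).
Here Σaᵢ = 73 and K = 4, so p(blue) = (5 − 1)/(73 − 4) = 4/69 ≈ 0.0580.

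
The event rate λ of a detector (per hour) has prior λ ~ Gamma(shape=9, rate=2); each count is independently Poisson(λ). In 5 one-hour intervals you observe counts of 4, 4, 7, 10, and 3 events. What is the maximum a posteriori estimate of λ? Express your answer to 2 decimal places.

λ̂_MAP = 5.14

Σxᵢ = 4+4+7+10+3 = 28, with n = 5.
Posterior ∝ λ^8e^(−2λ) · λ^28e^(−5λ) = λ^36e^(−7λ), i.e. Gamma(shape=37, rate=7).
The mode of a Gamma(a, b) with a ≥ 1 (shape–rate) is (a−1)/b = 36/7 ≈ 5.14.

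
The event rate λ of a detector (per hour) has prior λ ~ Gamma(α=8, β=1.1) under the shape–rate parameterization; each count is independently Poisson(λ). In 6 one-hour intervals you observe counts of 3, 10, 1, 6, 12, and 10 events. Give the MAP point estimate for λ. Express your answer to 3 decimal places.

Σxᵢ = 3+10+1+6+12+10 = 42, with n = 6.
Posterior ∝ λ^7e^(−1.1λ) · λ^42e^(−6λ) = λ^49e^(−7.1λ), i.e. Gamma(shape=50, rate=7.1).
The mode of a Gamma(a, b) with a ≥ 1 (shape–rate) is (a−1)/b = 49/7.1 ≈ 6.901.

λ̂_MAP = 6.901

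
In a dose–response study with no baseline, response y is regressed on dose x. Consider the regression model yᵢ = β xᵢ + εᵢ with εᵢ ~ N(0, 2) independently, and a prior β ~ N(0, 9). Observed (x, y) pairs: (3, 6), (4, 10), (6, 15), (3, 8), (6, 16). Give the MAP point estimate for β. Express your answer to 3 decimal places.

log p(β | y) = −Σ(yᵢ − βxᵢ)²/(2·2) − β²/(2·9) + const.
Setting the derivative to zero: Σxᵢ(yᵢ − βxᵢ)/2 − β/9 = 0, so β = Σxᵢyᵢ / (Σxᵢ² + σ²/τ²).
Σxᵢyᵢ = 3·6 + 4·10 + 6·15 + 3·8 + 6·16 = 268; Σxᵢ² = 106; σ²/τ² = 2/9.
β̂_MAP = 268 / (106 + 2/9) = 268/(956/9) = 603/239 ≈ 2.523.

β̂_MAP = 2.523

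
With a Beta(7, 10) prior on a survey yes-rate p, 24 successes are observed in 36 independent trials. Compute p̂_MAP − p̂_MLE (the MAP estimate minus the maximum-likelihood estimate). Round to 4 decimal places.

MAP − MLE = -0.0784

Posterior is Beta(31, 22); MAP = (31−1)/(53−2) = 30/51 ≈ 0.58824.
MLE ignores the prior: p̂_MLE = k/n = 24/36 ≈ 0.66667.
Difference = 30/51 − 24/36 = -4/51 ≈ -0.0784.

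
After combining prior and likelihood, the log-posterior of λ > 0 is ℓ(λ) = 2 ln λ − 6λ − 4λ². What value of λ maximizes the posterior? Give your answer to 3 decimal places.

ℓ'(λ) = 2/λ − 6 − 8λ. Setting this to zero and multiplying by λ: 8λ² + 6λ − 2 = 0.
λ = (−6 + √(6² + 4·8·2)) / (2·8) = (−6 + √100) / 16 = (−6 + 10)/16 = 1/4.
ℓ''(λ) = −2/λ² − 8 < 0, confirming a maximum.

λ̂_MAP = 0.250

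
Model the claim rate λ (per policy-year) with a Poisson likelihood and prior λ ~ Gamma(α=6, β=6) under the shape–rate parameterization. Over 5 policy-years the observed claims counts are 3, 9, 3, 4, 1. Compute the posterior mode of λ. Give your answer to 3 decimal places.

λ̂_MAP = 2.273

Σxᵢ = 3+9+3+4+1 = 20, with n = 5.
Posterior ∝ λ^5e^(−6λ) · λ^20e^(−5λ) = λ^25e^(−11λ), i.e. Gamma(shape=26, rate=11).
The mode of a Gamma(a, b) with a ≥ 1 (shape–rate) is (a−1)/b = 25/11 ≈ 2.273.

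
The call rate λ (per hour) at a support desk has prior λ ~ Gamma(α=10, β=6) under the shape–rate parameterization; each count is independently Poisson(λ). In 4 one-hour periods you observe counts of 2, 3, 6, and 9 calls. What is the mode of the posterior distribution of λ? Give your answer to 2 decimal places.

Σxᵢ = 2+3+6+9 = 20, with n = 4.
Posterior ∝ λ^9e^(−6λ) · λ^20e^(−4λ) = λ^29e^(−10λ), i.e. Gamma(shape=30, rate=10).
The mode of a Gamma(a, b) with a ≥ 1 (shape–rate) is (a−1)/b = 29/10 ≈ 2.90.

λ̂_MAP = 2.90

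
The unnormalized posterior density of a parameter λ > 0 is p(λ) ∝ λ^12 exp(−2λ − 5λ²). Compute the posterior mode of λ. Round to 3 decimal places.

λ̂_MAP = 1.000

ℓ'(λ) = 12/λ − 2 − 10λ. Setting this to zero and multiplying by λ: 10λ² + 2λ − 12 = 0.
λ = (−2 + √(2² + 4·10·12)) / (2·10) = (−2 + √484) / 20 = (−2 + 22)/20 = 1.
ℓ''(λ) = −12/λ² − 10 < 0, confirming a maximum.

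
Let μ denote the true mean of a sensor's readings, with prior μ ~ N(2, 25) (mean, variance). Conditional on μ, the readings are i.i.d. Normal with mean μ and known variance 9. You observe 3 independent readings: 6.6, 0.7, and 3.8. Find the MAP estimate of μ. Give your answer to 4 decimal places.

n = 3; x̄ = (6.6 + 0.7 + 3.8)/3 = 11.1/3 = 3.7.
For a Normal prior and Normal likelihood with known variance, the posterior is Normal; its mode equals its mean, the precision-weighted average.
Prior precision 1/σ₀² = 1/25 = 0.04; data precision n/σ² = 3/9 = 1/3.
μ̂ = (0.04·2 + (1/3)·3.7) / (0.04 + 1/3) = (197/150)/(28/75) = 197/56 ≈ 3.5179.

μ̂_MAP = 3.5179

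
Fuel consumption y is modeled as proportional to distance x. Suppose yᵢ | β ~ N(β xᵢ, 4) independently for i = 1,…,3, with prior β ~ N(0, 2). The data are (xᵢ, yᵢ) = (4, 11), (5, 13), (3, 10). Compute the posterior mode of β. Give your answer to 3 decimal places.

log p(β | y) = −Σ(yᵢ − βxᵢ)²/(2·4) − β²/(2·2) + const.
Setting the derivative to zero: Σxᵢ(yᵢ − βxᵢ)/4 − β/2 = 0, so β = Σxᵢyᵢ / (Σxᵢ² + σ²/τ²).
Σxᵢyᵢ = 4·11 + 5·13 + 3·10 = 139; Σxᵢ² = 50; σ²/τ² = 2.
β̂_MAP = 139 / (50 + 2) = 139/52 ≈ 2.673.

β̂_MAP = 2.673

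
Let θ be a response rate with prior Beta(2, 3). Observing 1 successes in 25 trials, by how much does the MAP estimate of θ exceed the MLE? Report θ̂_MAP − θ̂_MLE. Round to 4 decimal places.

MAP − MLE = 0.0314

Posterior is Beta(3, 27); MAP = (3−1)/(30−2) = 2/28 ≈ 0.07143.
MLE ignores the prior: θ̂_MLE = k/n = 1/25 ≈ 0.04000.
Difference = 2/28 − 1/25 = 11/350 ≈ 0.0314.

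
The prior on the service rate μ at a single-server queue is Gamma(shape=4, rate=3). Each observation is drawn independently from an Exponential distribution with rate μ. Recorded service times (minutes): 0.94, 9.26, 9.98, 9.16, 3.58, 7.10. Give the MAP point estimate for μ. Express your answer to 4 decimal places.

μ̂_MAP = 0.2092

The Exponential(rate=μ) likelihood is ∝ μ^n e^(−μΣtᵢ). Here n = 6 and Σtᵢ = 0.94 + 9.26 + 9.98 + 9.16 + 3.58 + 7.10 = 40.02.
Posterior ∝ μ^3e^(−3μ) · μ^6e^(−40.02μ) = μ^9e^(−43.02μ), i.e. Gamma(10, 43.02).
Mode = (a−1)/b = 9/43.02 ≈ 0.2092.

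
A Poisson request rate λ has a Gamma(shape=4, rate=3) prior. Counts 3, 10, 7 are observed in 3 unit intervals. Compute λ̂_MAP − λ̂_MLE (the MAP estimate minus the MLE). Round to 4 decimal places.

Σxᵢ = 20. Posterior is Gamma(24, 6); MAP = (24−1)/6 = 23/6 ≈ 3.83333.
MLE = x̄ = 20/3 ≈ 6.66667.
Difference = 23/6 − 20/3 = -17/6 ≈ -2.8333.

MAP − MLE = -2.8333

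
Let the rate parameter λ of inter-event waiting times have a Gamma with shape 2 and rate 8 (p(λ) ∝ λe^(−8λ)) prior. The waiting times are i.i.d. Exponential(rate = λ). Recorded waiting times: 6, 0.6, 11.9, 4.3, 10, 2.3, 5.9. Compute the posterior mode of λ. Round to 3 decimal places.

λ̂_MAP = 0.163

The Exponential(rate=λ) likelihood is ∝ λ^n e^(−λΣtᵢ). Here n = 7 and Σtᵢ = 6 + 0.6 + 11.9 + 4.3 + 10 + 2.3 + 5.9 = 41.
Posterior ∝ λe^(−8λ) · λ^7e^(−41λ) = λ^8e^(−49λ), i.e. Gamma(9, 49).
Mode = (a−1)/b = 8/49 ≈ 0.163.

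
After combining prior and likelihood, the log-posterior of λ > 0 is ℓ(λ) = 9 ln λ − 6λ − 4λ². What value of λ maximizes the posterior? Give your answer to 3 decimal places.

ℓ'(λ) = 9/λ − 6 − 8λ. Setting this to zero and multiplying by λ: 8λ² + 6λ − 9 = 0.
λ = (−6 + √(6² + 4·8·9)) / (2·8) = (−6 + √324) / 16 = (−6 + 18)/16 = 3/4.
ℓ''(λ) = −9/λ² − 8 < 0, confirming a maximum.

λ̂_MAP = 0.750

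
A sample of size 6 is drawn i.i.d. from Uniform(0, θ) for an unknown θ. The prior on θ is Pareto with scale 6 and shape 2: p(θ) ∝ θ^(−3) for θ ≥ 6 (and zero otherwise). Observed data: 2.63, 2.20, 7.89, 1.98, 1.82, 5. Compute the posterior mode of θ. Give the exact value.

θ̂_MAP = 7.89

The Uniform(0, θ) likelihood is θ^(−n) for θ ≥ max(xᵢ), zero otherwise. Here max(xᵢ) = 7.89.
Posterior ∝ θ^(−3) · θ^(−6) = θ^(−9) on θ ≥ max(6, 7.89) = 7.89.
This density is strictly decreasing in θ, so the posterior mode lies at the lower boundary of the support.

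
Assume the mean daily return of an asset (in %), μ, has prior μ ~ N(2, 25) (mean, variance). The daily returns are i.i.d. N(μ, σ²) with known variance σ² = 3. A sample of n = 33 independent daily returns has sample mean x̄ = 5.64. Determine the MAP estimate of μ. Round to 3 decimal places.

n = 33, x̄ = 5.64.
For a Normal prior and Normal likelihood with known variance, the posterior is Normal; its mode equals its mean, the precision-weighted average.
Prior precision 1/σ₀² = 1/25 = 0.04; data precision n/σ² = 33/3 = 11.
μ̂ = (0.04·2 + 11·5.64) / (0.04 + 11) = 62.12/11.04 = 1553/276 ≈ 5.627.

μ̂_MAP = 5.627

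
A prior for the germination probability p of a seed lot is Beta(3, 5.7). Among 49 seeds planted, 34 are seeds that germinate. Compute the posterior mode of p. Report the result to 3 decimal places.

p̂_MAP = 0.646

Prior: Beta(3, 5.7).
Data: 34 successes in 49 trials. The binomial likelihood contributes p^34(1−p)^15, so the posterior is Beta(3+34, 5.7+15) = Beta(37, 20.7).
For Beta(a, b) with a, b > 1 the mode is (a−1)/(a+b−2) = 36/55.7 ≈ 0.646.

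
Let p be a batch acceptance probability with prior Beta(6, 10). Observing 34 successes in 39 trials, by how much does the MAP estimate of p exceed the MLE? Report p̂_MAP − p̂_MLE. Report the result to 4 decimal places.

Posterior is Beta(40, 15); MAP = (40−1)/(55−2) = 39/53 ≈ 0.73585.
MLE ignores the prior: p̂_MLE = k/n = 34/39 ≈ 0.87179.
Difference = 39/53 − 34/39 = -281/2067 ≈ -0.1359.

MAP − MLE = -0.1359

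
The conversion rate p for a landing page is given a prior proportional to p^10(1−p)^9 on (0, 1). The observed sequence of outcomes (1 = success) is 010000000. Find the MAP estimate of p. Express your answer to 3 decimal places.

p̂_MAP = 0.393

The prior density ∝ p^10(1−p)^9 is the kernel of Beta(11, 10).
Data: 1 success in 9 trials (from the sequence). The binomial likelihood contributes p(1−p)^8, so the posterior is Beta(11+1, 10+8) = Beta(12, 18).
For Beta(a, b) with a, b > 1 the mode is (a−1)/(a+b−2) = 11/28 ≈ 0.393.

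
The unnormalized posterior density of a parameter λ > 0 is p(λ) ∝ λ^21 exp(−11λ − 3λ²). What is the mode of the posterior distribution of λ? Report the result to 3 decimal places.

ℓ'(λ) = 21/λ − 11 − 6λ. Setting this to zero and multiplying by λ: 6λ² + 11λ − 21 = 0.
λ = (−11 + √(11² + 4·6·21)) / (2·6) = (−11 + √625) / 12 = (−11 + 25)/12 = 7/6.
ℓ''(λ) = −21/λ² − 6 < 0, confirming a maximum.

λ̂_MAP = 1.167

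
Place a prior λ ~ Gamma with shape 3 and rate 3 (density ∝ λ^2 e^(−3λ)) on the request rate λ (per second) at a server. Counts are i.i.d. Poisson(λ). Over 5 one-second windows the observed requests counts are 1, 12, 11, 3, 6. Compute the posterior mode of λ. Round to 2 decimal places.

λ̂_MAP = 4.38

Σxᵢ = 1+12+11+3+6 = 33, with n = 5.
Posterior ∝ λ^2e^(−3λ) · λ^33e^(−5λ) = λ^35e^(−8λ), i.e. Gamma(shape=36, rate=8).
The mode of a Gamma(a, b) with a ≥ 1 (shape–rate) is (a−1)/b = 35/8 ≈ 4.38.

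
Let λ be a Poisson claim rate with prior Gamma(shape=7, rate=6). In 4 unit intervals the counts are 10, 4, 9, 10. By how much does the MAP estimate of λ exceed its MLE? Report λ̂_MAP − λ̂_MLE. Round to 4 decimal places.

Σxᵢ = 33. Posterior is Gamma(40, 10); MAP = (40−1)/10 = 39/10 ≈ 3.90000.
MLE = x̄ = 33/4 ≈ 8.25000.
Difference = 39/10 − 33/4 = -87/20 ≈ -4.3500.

MAP − MLE = -4.3500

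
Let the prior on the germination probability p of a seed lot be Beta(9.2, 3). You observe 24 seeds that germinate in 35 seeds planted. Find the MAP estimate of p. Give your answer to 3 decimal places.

p̂_MAP = 0.712

Prior: Beta(9.2, 3).
Data: 24 successes in 35 trials. The binomial likelihood contributes p^24(1−p)^11, so the posterior is Beta(9.2+24, 3+11) = Beta(33.2, 14).
For Beta(a, b) with a, b > 1 the mode is (a−1)/(a+b−2) = 32.2/45.2 ≈ 0.712.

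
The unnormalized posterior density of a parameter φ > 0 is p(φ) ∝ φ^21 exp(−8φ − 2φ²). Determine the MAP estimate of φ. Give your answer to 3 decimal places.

φ̂_MAP = 1.500

ℓ'(φ) = 21/φ − 8 − 4φ. Setting this to zero and multiplying by φ: 4φ² + 8φ − 21 = 0.
φ = (−8 + √(8² + 4·4·21)) / (2·4) = (−8 + √400) / 8 = (−8 + 20)/8 = 3/2.
ℓ''(φ) = −21/φ² − 4 < 0, confirming a maximum.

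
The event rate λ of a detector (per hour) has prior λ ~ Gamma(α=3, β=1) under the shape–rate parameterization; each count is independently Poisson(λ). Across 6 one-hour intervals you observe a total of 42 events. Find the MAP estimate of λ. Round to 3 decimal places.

λ̂_MAP = 6.286

Σxᵢ = 42, n = 6.
Posterior ∝ λ^2e^(−1λ) · λ^42e^(−6λ) = λ^44e^(−7λ), i.e. Gamma(shape=45, rate=7).
The mode of a Gamma(a, b) with a ≥ 1 (shape–rate) is (a−1)/b = 44/7 ≈ 6.286.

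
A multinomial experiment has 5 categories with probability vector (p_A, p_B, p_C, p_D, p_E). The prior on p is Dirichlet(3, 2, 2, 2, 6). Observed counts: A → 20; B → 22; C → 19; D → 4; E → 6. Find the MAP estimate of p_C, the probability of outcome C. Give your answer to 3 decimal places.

The posterior is Dirichlet(αᵢ + nᵢ) = Dirichlet(23, 24, 21, 6, 12).
For a Dirichlet(a₁,…,a_K) with all aᵢ > 1, the mode has j-th component (aⱼ − 1)/(Σaᵢ − K).
Here Σaᵢ = 86 and K = 5, so p_C = (21 − 1)/(86 − 5) = 20/81 ≈ 0.247.

MAP estimate of p_C = 0.247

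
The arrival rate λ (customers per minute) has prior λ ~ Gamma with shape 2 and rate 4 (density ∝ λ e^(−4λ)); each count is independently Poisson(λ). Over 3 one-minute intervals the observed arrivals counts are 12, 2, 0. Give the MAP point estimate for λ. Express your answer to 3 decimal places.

Σxᵢ = 12+2+0 = 14, with n = 3.
Posterior ∝ λe^(−4λ) · λ^14e^(−3λ) = λ^15e^(−7λ), i.e. Gamma(shape=16, rate=7).
The mode of a Gamma(a, b) with a ≥ 1 (shape–rate) is (a−1)/b = 15/7 ≈ 2.143.

λ̂_MAP = 2.143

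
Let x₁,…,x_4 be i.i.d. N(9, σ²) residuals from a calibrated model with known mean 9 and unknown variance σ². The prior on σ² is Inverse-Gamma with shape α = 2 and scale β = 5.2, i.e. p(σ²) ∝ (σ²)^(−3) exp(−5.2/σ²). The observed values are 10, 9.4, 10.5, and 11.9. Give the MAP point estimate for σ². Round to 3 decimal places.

σ̂²_MAP = 2.222

Sum of squared deviations about the known mean: SS = (10−9)² + (9.4−9)² + (10.5−9)² + (11.9−9)² = 11.82.
The Normal likelihood contributes (σ²)^(−n/2) exp(−SS/(2σ²)), so the posterior is Inverse-Gamma(α + n/2, β + SS/2) = Inverse-Gamma(4, 11.11).
The mode of Inverse-Gamma(a, b) is b/(a+1) = 11.11/5 ≈ 2.222.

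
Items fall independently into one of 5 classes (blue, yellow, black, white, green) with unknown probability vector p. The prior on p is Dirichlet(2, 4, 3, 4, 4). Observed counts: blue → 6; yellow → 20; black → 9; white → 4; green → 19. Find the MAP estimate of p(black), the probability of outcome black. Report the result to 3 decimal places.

The posterior is Dirichlet(αᵢ + nᵢ) = Dirichlet(8, 24, 12, 8, 23).
For a Dirichlet(a₁,…,a_K) with all aᵢ > 1, the mode has j-th component (aⱼ − 1)/(Σaᵢ − K).
Here Σaᵢ = 75 and K = 5, so p(black) = (12 − 1)/(75 − 5) = 11/70 ≈ 0.157.

MAP estimate of p(black) = 0.157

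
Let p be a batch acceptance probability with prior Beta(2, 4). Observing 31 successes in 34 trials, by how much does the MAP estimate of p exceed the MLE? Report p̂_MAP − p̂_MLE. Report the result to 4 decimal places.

Posterior is Beta(33, 7); MAP = (33−1)/(40−2) = 32/38 ≈ 0.84211.
MLE ignores the prior: p̂_MLE = k/n = 31/34 ≈ 0.91176.
Difference = 32/38 − 31/34 = -45/646 ≈ -0.0697.

MAP − MLE = -0.0697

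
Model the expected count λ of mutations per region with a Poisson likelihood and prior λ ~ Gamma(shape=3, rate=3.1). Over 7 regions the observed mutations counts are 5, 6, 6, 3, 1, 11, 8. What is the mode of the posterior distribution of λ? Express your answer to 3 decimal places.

Σxᵢ = 5+6+6+3+1+11+8 = 40, with n = 7.
Posterior ∝ λ^2e^(−3.1λ) · λ^40e^(−7λ) = λ^42e^(−10.1λ), i.e. Gamma(shape=43, rate=10.1).
The mode of a Gamma(a, b) with a ≥ 1 (shape–rate) is (a−1)/b = 42/10.1 ≈ 4.158.

λ̂_MAP = 4.158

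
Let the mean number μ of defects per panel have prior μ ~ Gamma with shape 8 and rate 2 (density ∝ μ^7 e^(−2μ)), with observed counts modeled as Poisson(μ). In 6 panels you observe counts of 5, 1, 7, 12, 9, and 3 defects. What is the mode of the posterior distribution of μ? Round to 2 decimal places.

Σxᵢ = 5+1+7+12+9+3 = 37, with n = 6.
Posterior ∝ μ^7e^(−2μ) · μ^37e^(−6μ) = μ^44e^(−8μ), i.e. Gamma(shape=45, rate=8).
The mode of a Gamma(a, b) with a ≥ 1 (shape–rate) is (a−1)/b = 44/8 ≈ 5.50.

μ̂_MAP = 5.50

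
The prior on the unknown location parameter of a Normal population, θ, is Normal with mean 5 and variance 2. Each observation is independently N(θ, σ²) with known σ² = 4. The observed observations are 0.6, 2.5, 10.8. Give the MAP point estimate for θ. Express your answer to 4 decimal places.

θ̂_MAP = 4.7800

n = 3; x̄ = (0.6 + 2.5 + 10.8)/3 = 13.9/3 = 139/30 ≈ 4.6333.
For a Normal prior and Normal likelihood with known variance, the posterior is Normal; its mode equals its mean, the precision-weighted average.
Prior precision 1/σ₀² = 1/2 = 0.5; data precision n/σ² = 3/4 = 0.75.
θ̂ = (0.5·5 + 0.75·(139/30)) / (0.5 + 0.75) = 5.975/1.25 = 4.7800.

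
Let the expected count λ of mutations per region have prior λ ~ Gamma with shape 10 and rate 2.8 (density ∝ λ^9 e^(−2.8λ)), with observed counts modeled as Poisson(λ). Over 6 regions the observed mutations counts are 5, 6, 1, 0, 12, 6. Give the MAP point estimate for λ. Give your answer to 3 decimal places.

λ̂_MAP = 4.432

Σxᵢ = 5+6+1+0+12+6 = 30, with n = 6.
Posterior ∝ λ^9e^(−2.8λ) · λ^30e^(−6λ) = λ^39e^(−8.8λ), i.e. Gamma(shape=40, rate=8.8).
The mode of a Gamma(a, b) with a ≥ 1 (shape–rate) is (a−1)/b = 39/8.8 ≈ 4.432.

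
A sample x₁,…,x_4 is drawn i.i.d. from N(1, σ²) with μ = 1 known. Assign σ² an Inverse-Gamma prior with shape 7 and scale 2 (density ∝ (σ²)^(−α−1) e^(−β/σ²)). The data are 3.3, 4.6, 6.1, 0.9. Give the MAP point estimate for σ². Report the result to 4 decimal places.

Sum of squared deviations about the known mean: SS = (3.3−1)² + (4.6−1)² + (6.1−1)² + (0.9−1)² = 44.27.
The Normal likelihood contributes (σ²)^(−n/2) exp(−SS/(2σ²)), so the posterior is Inverse-Gamma(α + n/2, β + SS/2) = Inverse-Gamma(9, 24.135).
The mode of Inverse-Gamma(a, b) is b/(a+1) = 24.135/10 ≈ 2.4135.

σ̂²_MAP = 2.4135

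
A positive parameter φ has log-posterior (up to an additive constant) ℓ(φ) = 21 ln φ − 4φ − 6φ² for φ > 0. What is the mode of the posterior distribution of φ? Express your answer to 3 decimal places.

φ̂_MAP = 1.167

ℓ'(φ) = 21/φ − 4 − 12φ. Setting this to zero and multiplying by φ: 12φ² + 4φ − 21 = 0.
φ = (−4 + √(4² + 4·12·21)) / (2·12) = (−4 + √1024) / 24 = (−4 + 32)/24 = 7/6.
ℓ''(φ) = −21/φ² − 12 < 0, confirming a maximum.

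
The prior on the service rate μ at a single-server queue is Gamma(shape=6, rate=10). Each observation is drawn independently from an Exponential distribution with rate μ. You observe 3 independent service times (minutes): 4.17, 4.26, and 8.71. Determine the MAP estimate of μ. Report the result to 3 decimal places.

The Exponential(rate=μ) likelihood is ∝ μ^n e^(−μΣtᵢ). Here n = 3 and Σtᵢ = 4.17 + 4.26 + 8.71 = 17.14.
Posterior ∝ μ^5e^(−10μ) · μ^3e^(−17.14μ) = μ^8e^(−27.14μ), i.e. Gamma(9, 27.14).
Mode = (a−1)/b = 8/27.14 ≈ 0.295.

μ̂_MAP = 0.295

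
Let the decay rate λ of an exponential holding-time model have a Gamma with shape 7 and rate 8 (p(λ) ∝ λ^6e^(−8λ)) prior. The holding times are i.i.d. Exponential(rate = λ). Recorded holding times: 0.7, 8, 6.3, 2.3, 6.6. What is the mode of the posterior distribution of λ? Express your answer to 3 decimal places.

The Exponential(rate=λ) likelihood is ∝ λ^n e^(−λΣtᵢ). Here n = 5 and Σtᵢ = 0.7 + 8 + 6.3 + 2.3 + 6.6 = 23.9.
Posterior ∝ λ^6e^(−8λ) · λ^5e^(−23.9λ) = λ^11e^(−31.9λ), i.e. Gamma(12, 31.9).
Mode = (a−1)/b = 11/31.9 ≈ 0.345.

λ̂_MAP = 0.345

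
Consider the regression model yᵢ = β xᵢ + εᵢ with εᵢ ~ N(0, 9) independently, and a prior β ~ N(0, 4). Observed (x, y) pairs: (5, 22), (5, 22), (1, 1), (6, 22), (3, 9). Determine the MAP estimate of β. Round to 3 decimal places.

log p(β | y) = −Σ(yᵢ − βxᵢ)²/(2·9) − β²/(2·4) + const.
Setting the derivative to zero: Σxᵢ(yᵢ − βxᵢ)/9 − β/4 = 0, so β = Σxᵢyᵢ / (Σxᵢ² + σ²/τ²).
Σxᵢyᵢ = 5·22 + 5·22 + 1·1 + 6·22 + 3·9 = 380; Σxᵢ² = 96; σ²/τ² = 2.25.
β̂_MAP = 380 / (96 + 2.25) = 380/98.25 ≈ 3.868.

β̂_MAP = 3.868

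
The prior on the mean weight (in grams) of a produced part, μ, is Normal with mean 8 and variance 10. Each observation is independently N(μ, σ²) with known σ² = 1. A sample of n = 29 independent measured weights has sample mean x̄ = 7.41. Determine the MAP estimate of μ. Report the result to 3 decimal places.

μ̂_MAP = 7.412

n = 29, x̄ = 7.41.
For a Normal prior and Normal likelihood with known variance, the posterior is Normal; its mode equals its mean, the precision-weighted average.
Prior precision 1/σ₀² = 1/10 = 0.1; data precision n/σ² = 29/1 = 29.
μ̂ = (0.1·8 + 29·7.41) / (0.1 + 29) = 215.69/29.1 = 21569/2910 ≈ 7.412.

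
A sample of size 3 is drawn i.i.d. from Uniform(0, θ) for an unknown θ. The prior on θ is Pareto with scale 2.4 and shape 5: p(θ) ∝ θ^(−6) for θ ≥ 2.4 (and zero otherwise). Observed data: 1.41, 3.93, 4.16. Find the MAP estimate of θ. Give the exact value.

θ̂_MAP = 4.16

The Uniform(0, θ) likelihood is θ^(−n) for θ ≥ max(xᵢ), zero otherwise. Here max(xᵢ) = 4.16.
Posterior ∝ θ^(−6) · θ^(−3) = θ^(−9) on θ ≥ max(2.4, 4.16) = 4.16.
This density is strictly decreasing in θ, so the posterior mode lies at the lower boundary of the support.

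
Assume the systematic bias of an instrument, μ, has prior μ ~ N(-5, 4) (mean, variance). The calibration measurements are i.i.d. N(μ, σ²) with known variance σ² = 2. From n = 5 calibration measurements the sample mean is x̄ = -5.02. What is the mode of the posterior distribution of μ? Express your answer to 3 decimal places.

μ̂_MAP = -5.018

n = 5, x̄ = -5.02.
For a Normal prior and Normal likelihood with known variance, the posterior is Normal; its mode equals its mean, the precision-weighted average.
Prior precision 1/σ₀² = 1/4 = 0.25; data precision n/σ² = 5/2 = 2.5.
μ̂ = (0.25·(-5) + 2.5·(-5.02)) / (0.25 + 2.5) = (-13.8)/2.75 = -276/55 ≈ -5.018.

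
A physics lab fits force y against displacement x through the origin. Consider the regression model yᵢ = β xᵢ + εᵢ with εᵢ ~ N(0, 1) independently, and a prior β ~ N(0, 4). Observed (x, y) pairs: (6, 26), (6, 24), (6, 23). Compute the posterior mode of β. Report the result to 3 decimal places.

log p(β | y) = −Σ(yᵢ − βxᵢ)²/(2·1) − β²/(2·4) + const.
Setting the derivative to zero: Σxᵢ(yᵢ − βxᵢ)/1 − β/4 = 0, so β = Σxᵢyᵢ / (Σxᵢ² + σ²/τ²).
Σxᵢyᵢ = 6·26 + 6·24 + 6·23 = 438; Σxᵢ² = 108; σ²/τ² = 0.25.
β̂_MAP = 438 / (108 + 0.25) = 438/108.25 ≈ 4.046.

β̂_MAP = 4.046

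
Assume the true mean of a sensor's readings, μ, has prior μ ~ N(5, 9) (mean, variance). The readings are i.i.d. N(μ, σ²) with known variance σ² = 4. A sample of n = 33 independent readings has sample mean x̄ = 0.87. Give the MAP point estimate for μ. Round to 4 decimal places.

μ̂_MAP = 0.9249

n = 33, x̄ = 0.87.
For a Normal prior and Normal likelihood with known variance, the posterior is Normal; its mode equals its mean, the precision-weighted average.
Prior precision 1/σ₀² = 1/9; data precision n/σ² = 33/4 = 8.25.
μ̂ = ((1/9)·5 + 8.25·0.87) / (1/9 + 8.25) = (27839/3600)/(301/36) = 3977/4300 ≈ 0.9249.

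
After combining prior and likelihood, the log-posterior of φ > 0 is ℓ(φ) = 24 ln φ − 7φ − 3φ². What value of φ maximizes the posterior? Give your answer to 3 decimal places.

ℓ'(φ) = 24/φ − 7 − 6φ. Setting this to zero and multiplying by φ: 6φ² + 7φ − 24 = 0.
φ = (−7 + √(7² + 4·6·24)) / (2·6) = (−7 + √625) / 12 = (−7 + 25)/12 = 3/2.
ℓ''(φ) = −24/φ² − 6 < 0, confirming a maximum.

φ̂_MAP = 1.500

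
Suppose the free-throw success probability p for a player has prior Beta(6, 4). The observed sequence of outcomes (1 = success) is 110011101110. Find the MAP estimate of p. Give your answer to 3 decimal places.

Prior: Beta(6, 4).
Data: 8 successes in 12 trials (from the sequence). The binomial likelihood contributes p^8(1−p)^4, so the posterior is Beta(6+8, 4+4) = Beta(14, 8).
For Beta(a, b) with a, b > 1 the mode is (a−1)/(a+b−2) = 13/20 ≈ 0.650.

p̂_MAP = 0.650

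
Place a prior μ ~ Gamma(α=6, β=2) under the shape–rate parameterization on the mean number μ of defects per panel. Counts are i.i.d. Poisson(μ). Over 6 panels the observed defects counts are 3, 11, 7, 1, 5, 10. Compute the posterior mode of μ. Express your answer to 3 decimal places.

μ̂_MAP = 5.250

Σxᵢ = 3+11+7+1+5+10 = 37, with n = 6.
Posterior ∝ μ^5e^(−2μ) · μ^37e^(−6μ) = μ^42e^(−8μ), i.e. Gamma(shape=43, rate=8).
The mode of a Gamma(a, b) with a ≥ 1 (shape–rate) is (a−1)/b = 42/8 ≈ 5.250.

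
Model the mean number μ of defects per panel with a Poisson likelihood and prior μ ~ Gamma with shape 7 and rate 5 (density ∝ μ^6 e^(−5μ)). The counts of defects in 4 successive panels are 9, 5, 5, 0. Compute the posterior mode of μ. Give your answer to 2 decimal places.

μ̂_MAP = 2.78

Σxᵢ = 9+5+5+0 = 19, with n = 4.
Posterior ∝ μ^6e^(−5μ) · μ^19e^(−4μ) = μ^25e^(−9μ), i.e. Gamma(shape=26, rate=9).
The mode of a Gamma(a, b) with a ≥ 1 (shape–rate) is (a−1)/b = 25/9 ≈ 2.78.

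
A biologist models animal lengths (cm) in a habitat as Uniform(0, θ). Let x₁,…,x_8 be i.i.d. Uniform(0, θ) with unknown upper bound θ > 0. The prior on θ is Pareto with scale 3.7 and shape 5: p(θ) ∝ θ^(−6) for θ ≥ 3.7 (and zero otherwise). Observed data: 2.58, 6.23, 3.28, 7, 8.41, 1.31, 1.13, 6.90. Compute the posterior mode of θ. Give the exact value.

The Uniform(0, θ) likelihood is θ^(−n) for θ ≥ max(xᵢ), zero otherwise. Here max(xᵢ) = 8.41.
Posterior ∝ θ^(−6) · θ^(−8) = θ^(−14) on θ ≥ max(3.7, 8.41) = 8.41.
This density is strictly decreasing in θ, so the posterior mode lies at the lower boundary of the support.

θ̂_MAP = 8.41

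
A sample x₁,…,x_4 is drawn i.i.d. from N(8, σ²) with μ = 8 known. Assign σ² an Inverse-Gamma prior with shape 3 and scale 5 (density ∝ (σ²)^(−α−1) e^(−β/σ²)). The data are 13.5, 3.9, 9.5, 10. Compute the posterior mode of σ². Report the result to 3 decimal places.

σ̂²_MAP = 5.276

Sum of squared deviations about the known mean: SS = (13.5−8)² + (3.9−8)² + (9.5−8)² + (10−8)² = 53.31.
The Normal likelihood contributes (σ²)^(−n/2) exp(−SS/(2σ²)), so the posterior is Inverse-Gamma(α + n/2, β + SS/2) = Inverse-Gamma(5, 31.655).
The mode of Inverse-Gamma(a, b) is b/(a+1) = 31.655/6 ≈ 5.276.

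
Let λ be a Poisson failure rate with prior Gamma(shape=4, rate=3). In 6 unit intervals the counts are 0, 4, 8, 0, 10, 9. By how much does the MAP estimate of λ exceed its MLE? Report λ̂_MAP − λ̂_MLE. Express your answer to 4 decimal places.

MAP − MLE = -1.3889

Σxᵢ = 31. Posterior is Gamma(35, 9); MAP = (35−1)/9 = 34/9 ≈ 3.77778.
MLE = x̄ = 31/6 ≈ 5.16667.
Difference = 34/9 − 31/6 = -25/18 ≈ -1.3889.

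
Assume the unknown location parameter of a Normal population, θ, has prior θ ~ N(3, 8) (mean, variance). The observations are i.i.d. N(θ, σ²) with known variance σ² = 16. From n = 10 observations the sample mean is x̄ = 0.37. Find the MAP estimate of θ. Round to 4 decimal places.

θ̂_MAP = 0.8083

n = 10, x̄ = 0.37.
For a Normal prior and Normal likelihood with known variance, the posterior is Normal; its mode equals its mean, the precision-weighted average.
Prior precision 1/σ₀² = 1/8 = 0.125; data precision n/σ² = 10/16 = 0.625.
θ̂ = (0.125·3 + 0.625·0.37) / (0.125 + 0.625) = 0.60625/0.75 = 97/120 ≈ 0.8083.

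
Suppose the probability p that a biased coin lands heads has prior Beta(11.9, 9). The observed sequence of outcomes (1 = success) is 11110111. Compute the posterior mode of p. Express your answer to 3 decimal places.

Prior: Beta(11.9, 9).
Data: 7 successes in 8 trials (from the sequence). The binomial likelihood contributes p^7(1−p)^1, so the posterior is Beta(11.9+7, 9+1) = Beta(18.9, 10).
For Beta(a, b) with a, b > 1 the mode is (a−1)/(a+b−2) = 17.9/26.9 ≈ 0.665.

p̂_MAP = 0.665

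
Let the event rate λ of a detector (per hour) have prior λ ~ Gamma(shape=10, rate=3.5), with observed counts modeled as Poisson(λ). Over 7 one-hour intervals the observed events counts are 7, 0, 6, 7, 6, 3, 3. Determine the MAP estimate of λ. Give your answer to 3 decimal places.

λ̂_MAP = 3.905

Σxᵢ = 7+0+6+7+6+3+3 = 32, with n = 7.
Posterior ∝ λ^9e^(−3.5λ) · λ^32e^(−7λ) = λ^41e^(−10.5λ), i.e. Gamma(shape=42, rate=10.5).
The mode of a Gamma(a, b) with a ≥ 1 (shape–rate) is (a−1)/b = 41/10.5 ≈ 3.905.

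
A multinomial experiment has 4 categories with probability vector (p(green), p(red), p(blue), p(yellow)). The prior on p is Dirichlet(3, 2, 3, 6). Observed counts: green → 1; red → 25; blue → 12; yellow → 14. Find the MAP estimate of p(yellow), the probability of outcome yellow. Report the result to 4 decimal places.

MAP estimate of p(yellow) = 0.3065

The posterior is Dirichlet(αᵢ + nᵢ) = Dirichlet(4, 27, 15, 20).
For a Dirichlet(a₁,…,a_K) with all aᵢ > 1, the mode has j-th component (aⱼ − 1)/(Σaᵢ − K).
Here Σaᵢ = 66 and K = 4, so p(yellow) = (20 − 1)/(66 − 4) = 19/62 ≈ 0.3065.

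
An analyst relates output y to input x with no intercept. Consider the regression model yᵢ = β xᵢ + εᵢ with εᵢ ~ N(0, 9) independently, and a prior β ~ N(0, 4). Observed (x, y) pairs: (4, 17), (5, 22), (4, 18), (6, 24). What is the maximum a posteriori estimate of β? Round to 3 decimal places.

log p(β | y) = −Σ(yᵢ − βxᵢ)²/(2·9) − β²/(2·4) + const.
Setting the derivative to zero: Σxᵢ(yᵢ − βxᵢ)/9 − β/4 = 0, so β = Σxᵢyᵢ / (Σxᵢ² + σ²/τ²).
Σxᵢyᵢ = 4·17 + 5·22 + 4·18 + 6·24 = 394; Σxᵢ² = 93; σ²/τ² = 2.25.
β̂_MAP = 394 / (93 + 2.25) = 394/95.25 ≈ 4.136.

β̂_MAP = 4.136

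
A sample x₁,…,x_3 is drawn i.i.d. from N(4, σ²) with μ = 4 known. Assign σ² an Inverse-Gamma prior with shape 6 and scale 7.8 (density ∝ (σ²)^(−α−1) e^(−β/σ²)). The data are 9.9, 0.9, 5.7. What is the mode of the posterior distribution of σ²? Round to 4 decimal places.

σ̂²_MAP = 3.7006

Sum of squared deviations about the known mean: SS = (9.9−4)² + (0.9−4)² + (5.7−4)² = 47.31.
The Normal likelihood contributes (σ²)^(−n/2) exp(−SS/(2σ²)), so the posterior is Inverse-Gamma(α + n/2, β + SS/2) = Inverse-Gamma(7.5, 31.455).
The mode of Inverse-Gamma(a, b) is b/(a+1) = 31.455/8.5 ≈ 3.7006.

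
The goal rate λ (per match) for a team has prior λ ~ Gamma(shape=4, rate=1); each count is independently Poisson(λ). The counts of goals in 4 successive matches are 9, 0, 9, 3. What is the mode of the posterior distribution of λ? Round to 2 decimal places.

λ̂_MAP = 4.80

Σxᵢ = 9+0+9+3 = 21, with n = 4.
Posterior ∝ λ^3e^(−1λ) · λ^21e^(−4λ) = λ^24e^(−5λ), i.e. Gamma(shape=25, rate=5).
The mode of a Gamma(a, b) with a ≥ 1 (shape–rate) is (a−1)/b = 24/5 ≈ 4.80.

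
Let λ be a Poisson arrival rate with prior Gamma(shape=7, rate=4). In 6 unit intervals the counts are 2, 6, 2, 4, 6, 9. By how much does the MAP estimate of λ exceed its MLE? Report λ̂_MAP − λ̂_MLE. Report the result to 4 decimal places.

Σxᵢ = 29. Posterior is Gamma(36, 10); MAP = (36−1)/10 = 35/10 ≈ 3.50000.
MLE = x̄ = 29/6 ≈ 4.83333.
Difference = 35/10 − 29/6 = -4/3 ≈ -1.3333.

MAP − MLE = -1.3333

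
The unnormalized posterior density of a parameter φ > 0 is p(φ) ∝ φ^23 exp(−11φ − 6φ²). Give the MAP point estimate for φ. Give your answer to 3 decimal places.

φ̂_MAP = 1.000

ℓ'(φ) = 23/φ − 11 − 12φ. Setting this to zero and multiplying by φ: 12φ² + 11φ − 23 = 0.
φ = (−11 + √(11² + 4·12·23)) / (2·12) = (−11 + √1225) / 24 = (−11 + 35)/24 = 1.
ℓ''(φ) = −23/φ² − 12 < 0, confirming a maximum.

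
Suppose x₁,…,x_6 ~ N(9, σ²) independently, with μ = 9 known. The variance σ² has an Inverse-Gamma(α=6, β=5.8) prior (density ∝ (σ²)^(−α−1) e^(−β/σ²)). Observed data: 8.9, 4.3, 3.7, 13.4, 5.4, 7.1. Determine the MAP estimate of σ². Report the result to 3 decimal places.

σ̂²_MAP = 4.886

Sum of squared deviations about the known mean: SS = (8.9−9)² + (4.3−9)² + (3.7−9)² + (13.4−9)² + (5.4−9)² + (7.1−9)² = 86.12.
The Normal likelihood contributes (σ²)^(−n/2) exp(−SS/(2σ²)), so the posterior is Inverse-Gamma(α + n/2, β + SS/2) = Inverse-Gamma(9, 48.86).
The mode of Inverse-Gamma(a, b) is b/(a+1) = 48.86/10 ≈ 4.886.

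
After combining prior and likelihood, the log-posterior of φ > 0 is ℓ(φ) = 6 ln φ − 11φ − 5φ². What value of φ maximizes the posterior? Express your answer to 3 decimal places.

φ̂_MAP = 0.400

ℓ'(φ) = 6/φ − 11 − 10φ. Setting this to zero and multiplying by φ: 10φ² + 11φ − 6 = 0.
φ = (−11 + √(11² + 4·10·6)) / (2·10) = (−11 + √361) / 20 = (−11 + 19)/20 = 2/5.
ℓ''(φ) = −6/φ² − 10 < 0, confirming a maximum.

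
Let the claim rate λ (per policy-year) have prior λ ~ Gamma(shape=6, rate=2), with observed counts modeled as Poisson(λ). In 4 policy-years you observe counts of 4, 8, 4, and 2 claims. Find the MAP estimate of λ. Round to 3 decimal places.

λ̂_MAP = 3.833

Σxᵢ = 4+8+4+2 = 18, with n = 4.
Posterior ∝ λ^5e^(−2λ) · λ^18e^(−4λ) = λ^23e^(−6λ), i.e. Gamma(shape=24, rate=6).
The mode of a Gamma(a, b) with a ≥ 1 (shape–rate) is (a−1)/b = 23/6 ≈ 3.833.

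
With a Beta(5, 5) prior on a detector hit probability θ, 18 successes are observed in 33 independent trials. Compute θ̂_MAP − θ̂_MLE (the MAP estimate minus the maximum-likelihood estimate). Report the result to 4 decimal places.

MAP − MLE = -0.0089

Posterior is Beta(23, 20); MAP = (23−1)/(43−2) = 22/41 ≈ 0.53659.
MLE ignores the prior: θ̂_MLE = k/n = 18/33 ≈ 0.54545.
Difference = 22/41 − 18/33 = -4/451 ≈ -0.0089.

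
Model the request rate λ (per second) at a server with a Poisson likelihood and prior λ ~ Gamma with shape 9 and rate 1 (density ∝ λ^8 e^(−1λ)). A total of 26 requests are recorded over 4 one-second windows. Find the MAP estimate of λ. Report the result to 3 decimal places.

Σxᵢ = 26, n = 4.
Posterior ∝ λ^8e^(−1λ) · λ^26e^(−4λ) = λ^34e^(−5λ), i.e. Gamma(shape=35, rate=5).
The mode of a Gamma(a, b) with a ≥ 1 (shape–rate) is (a−1)/b = 34/5 ≈ 6.800.

λ̂_MAP = 6.800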